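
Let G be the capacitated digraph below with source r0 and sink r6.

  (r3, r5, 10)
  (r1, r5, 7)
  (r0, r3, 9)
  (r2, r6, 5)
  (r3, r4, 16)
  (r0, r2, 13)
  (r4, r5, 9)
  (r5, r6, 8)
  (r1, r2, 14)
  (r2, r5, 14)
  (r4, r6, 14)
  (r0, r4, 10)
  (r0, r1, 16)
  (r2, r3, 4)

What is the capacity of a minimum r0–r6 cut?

27

Augment r0→r2→r6: bottleneck 5, flow now 5.
Augment r0→r4→r6: bottleneck 10, flow now 15.
Augment r0→r1→r5→r6: bottleneck 7, flow now 22.
Augment r0→r2→r5→r6: bottleneck 1, flow now 23.
Augment r0→r3→r4→r6: bottleneck 4, flow now 27.
No augmenting path remains; maximum flow = 27.
By max-flow min-cut, the minimum cut capacity equals the max flow.
In the residual graph, reachable from r0: {r0, r1, r2, r3, r4, r5}.
Min-cut edges: r2→r6 (5), r4→r6 (14), r5→r6 (8); capacity 5 + 14 + 8 = 27.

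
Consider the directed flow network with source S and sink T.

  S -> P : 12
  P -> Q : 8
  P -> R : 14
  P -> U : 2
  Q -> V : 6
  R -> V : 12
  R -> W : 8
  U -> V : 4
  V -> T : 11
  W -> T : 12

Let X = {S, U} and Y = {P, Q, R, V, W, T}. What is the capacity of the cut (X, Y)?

Edges leaving {S, U}: S→P (12), U→V (4).
Cut capacity = 12 + 4 = 16.

16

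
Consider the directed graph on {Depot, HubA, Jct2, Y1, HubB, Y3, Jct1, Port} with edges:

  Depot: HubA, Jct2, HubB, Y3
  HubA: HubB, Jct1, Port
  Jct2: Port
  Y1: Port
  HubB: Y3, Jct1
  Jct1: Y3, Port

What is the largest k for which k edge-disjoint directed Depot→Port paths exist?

Assign every edge capacity 1; by Menger, the answer equals the max flow.
Path Depot→HubA→Port (+1); total 1.
Path Depot→Jct2→Port (+1); total 2.
Path Depot→HubB→Jct1→Port (+1); total 3.
No residual Depot→Port path; max flow = 3.
Certifying cut of size 3: {Depot→HubA, Depot→HubB, Depot→Jct2}.

3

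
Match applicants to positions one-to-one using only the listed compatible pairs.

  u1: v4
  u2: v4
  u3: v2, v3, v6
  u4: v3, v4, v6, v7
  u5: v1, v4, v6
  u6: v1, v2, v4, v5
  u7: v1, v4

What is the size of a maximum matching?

6

Unit-capacity flow: source→left, listed edges, right→sink; max matching = max flow.
Augmenting path u1→v4 (+1); matched 1.
Augmenting path u3→v2 (+1); matched 2.
Augmenting path u4→v3 (+1); matched 3.
Augmenting path u5→v1 (+1); matched 4.
Augmenting path u6→v5 (+1); matched 5.
Augmenting path u7→v1→u5→v6 (+1); matched 6.
No augmenting path remains; maximum matching = 6.
König certificate: {u3, u4, u5, u6, u7, v4} is a vertex cover of size 6 (every listed pair touches it), so no matching can be larger.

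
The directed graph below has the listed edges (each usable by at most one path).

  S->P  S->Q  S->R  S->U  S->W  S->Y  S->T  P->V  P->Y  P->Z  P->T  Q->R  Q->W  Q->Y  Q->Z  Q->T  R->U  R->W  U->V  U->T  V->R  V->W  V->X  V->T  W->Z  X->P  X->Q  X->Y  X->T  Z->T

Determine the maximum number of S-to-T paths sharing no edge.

Assign every edge capacity 1; by Menger, the answer equals the max flow.
Path S→T (+1); total 1.
Path S→P→T (+1); total 2.
Path S→Q→T (+1); total 3.
Path S→U→T (+1); total 4.
Path S→W→Z→T (+1); total 5.
Path S→R→U→V→T (+1); total 6.
No residual S→T path; max flow = 6.
Certifying cut of size 6: {S→P, S→Q, S→R, S→T, S→U, S→W}.

6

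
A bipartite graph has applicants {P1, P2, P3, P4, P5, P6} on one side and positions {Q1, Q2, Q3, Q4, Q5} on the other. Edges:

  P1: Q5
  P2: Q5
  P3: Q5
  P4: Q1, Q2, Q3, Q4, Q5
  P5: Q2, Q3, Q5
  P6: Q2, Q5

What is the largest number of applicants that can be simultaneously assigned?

4

Unit-capacity flow: source→left, listed edges, right→sink; max matching = max flow.
Augmenting path P1→Q5 (+1); matched 1.
Augmenting path P4→Q1 (+1); matched 2.
Augmenting path P5→Q2 (+1); matched 3.
Augmenting path P6→Q2→P5→Q3 (+1); matched 4.
No augmenting path remains; maximum matching = 4.
König certificate: {P4, P5, P6, Q5} is a vertex cover of size 4 (every listed pair touches it), so no matching can be larger.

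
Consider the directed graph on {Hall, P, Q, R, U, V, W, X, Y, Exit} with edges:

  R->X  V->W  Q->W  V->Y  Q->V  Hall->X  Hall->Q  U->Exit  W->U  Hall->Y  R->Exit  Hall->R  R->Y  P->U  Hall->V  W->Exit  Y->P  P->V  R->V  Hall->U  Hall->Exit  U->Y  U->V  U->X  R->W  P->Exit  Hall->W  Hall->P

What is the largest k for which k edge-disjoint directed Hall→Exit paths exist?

5

Assign every edge capacity 1; by Menger, the answer equals the max flow.
Path Hall→Exit (+1); total 1.
Path Hall→P→Exit (+1); total 2.
Path Hall→R→Exit (+1); total 3.
Path Hall→U→Exit (+1); total 4.
Path Hall→W→Exit (+1); total 5.
No residual Hall→Exit path; max flow = 5.
Certifying cut of size 5: {Hall→Exit, Hall→R, P→Exit, U→Exit, W→Exit}.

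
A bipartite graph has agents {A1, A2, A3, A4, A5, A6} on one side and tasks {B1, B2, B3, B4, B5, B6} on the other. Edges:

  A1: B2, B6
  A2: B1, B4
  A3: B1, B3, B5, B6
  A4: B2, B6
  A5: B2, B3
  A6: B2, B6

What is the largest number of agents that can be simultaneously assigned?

5

Unit-capacity flow: source→left, listed edges, right→sink; max matching = max flow.
Augmenting path A1→B2 (+1); matched 1.
Augmenting path A2→B1 (+1); matched 2.
Augmenting path A3→B3 (+1); matched 3.
Augmenting path A4→B6 (+1); matched 4.
Augmenting path A5→B3→A3→B5 (+1); matched 5.
No augmenting path remains; maximum matching = 5.
König certificate: {A2, A3, A5, B2, B6} is a vertex cover of size 5 (every listed pair touches it), so no matching can be larger.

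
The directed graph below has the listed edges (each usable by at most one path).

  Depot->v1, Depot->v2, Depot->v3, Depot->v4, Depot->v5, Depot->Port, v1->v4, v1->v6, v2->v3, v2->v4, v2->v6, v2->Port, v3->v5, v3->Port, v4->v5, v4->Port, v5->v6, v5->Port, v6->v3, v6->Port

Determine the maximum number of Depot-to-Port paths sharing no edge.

6

Assign every edge capacity 1; by Menger, the answer equals the max flow.
Path Depot→Port (+1); total 1.
Path Depot→v2→Port (+1); total 2.
Path Depot→v3→Port (+1); total 3.
Path Depot→v4→Port (+1); total 4.
Path Depot→v5→Port (+1); total 5.
Path Depot→v1→v6→Port (+1); total 6.
No residual Depot→Port path; max flow = 6.
Certifying cut of size 6: {Depot→Port, Depot→v1, Depot→v2, Depot→v3, Depot→v4, Depot→v5}.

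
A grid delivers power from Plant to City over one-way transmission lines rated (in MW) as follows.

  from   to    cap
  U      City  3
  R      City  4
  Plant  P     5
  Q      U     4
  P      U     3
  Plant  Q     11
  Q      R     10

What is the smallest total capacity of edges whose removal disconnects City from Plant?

Augment Plant→P→U→City: bottleneck 3, flow now 3.
Augment Plant→Q→R→City: bottleneck 4, flow now 7.
No augmenting path remains; maximum flow = 7.
By max-flow min-cut, the minimum cut capacity equals the max flow.
In the residual graph, reachable from Plant: {Plant, P, Q, R, U}.
Min-cut edges: R→City (4), U→City (3); capacity 4 + 3 = 7.

7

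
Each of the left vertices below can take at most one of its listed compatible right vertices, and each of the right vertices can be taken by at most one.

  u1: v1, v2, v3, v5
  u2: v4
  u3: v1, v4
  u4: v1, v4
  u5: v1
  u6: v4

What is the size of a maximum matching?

3

Unit-capacity flow: source→left, listed edges, right→sink; max matching = max flow.
Augmenting path u1→v1 (+1); matched 1.
Augmenting path u2→v4 (+1); matched 2.
Augmenting path u3→v1→u1→v2 (+1); matched 3.
No augmenting path remains; maximum matching = 3.
König certificate: {u1, v1, v4} is a vertex cover of size 3 (every listed pair touches it), so no matching can be larger.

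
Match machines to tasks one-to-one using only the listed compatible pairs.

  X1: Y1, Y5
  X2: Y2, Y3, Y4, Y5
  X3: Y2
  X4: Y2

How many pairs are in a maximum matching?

Unit-capacity flow: source→left, listed edges, right→sink; max matching = max flow.
Augmenting path X1→Y1 (+1); matched 1.
Augmenting path X2→Y2 (+1); matched 2.
Augmenting path X3→Y2→X2→Y3 (+1); matched 3.
No augmenting path remains; maximum matching = 3.
König certificate: {X1, X2, Y2} is a vertex cover of size 3 (every listed pair touches it), so no matching can be larger.

3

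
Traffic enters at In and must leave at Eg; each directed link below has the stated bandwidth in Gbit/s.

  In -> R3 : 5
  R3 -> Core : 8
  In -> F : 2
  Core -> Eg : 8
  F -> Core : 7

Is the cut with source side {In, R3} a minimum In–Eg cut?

Given cut capacity: 2 + 8 = 10.
Augment In→F→Core→Eg: bottleneck 2, flow now 2.
Augment In→R3→Core→Eg: bottleneck 5, flow now 7.
No augmenting path remains; maximum flow = 7.
In the residual graph, reachable from In: {In}.
Min-cut edges: In→F (2), In→R3 (5); capacity 2 + 5 = 7.
Cut capacity 10 exceeds the max flow 7, so it is not minimum.

No — its capacity is 10, but the minimum cut has capacity 7.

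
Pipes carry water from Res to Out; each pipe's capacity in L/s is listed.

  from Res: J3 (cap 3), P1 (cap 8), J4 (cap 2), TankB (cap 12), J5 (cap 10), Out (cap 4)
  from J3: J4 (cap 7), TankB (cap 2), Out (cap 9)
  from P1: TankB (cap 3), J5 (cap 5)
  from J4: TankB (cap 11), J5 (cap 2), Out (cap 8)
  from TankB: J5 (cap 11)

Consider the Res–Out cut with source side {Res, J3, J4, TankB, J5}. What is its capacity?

29

Edges leaving {Res, J3, J4, TankB, J5}: Res→P1 (8), Res→Out (4), J3→Out (9), J4→Out (8).
Cut capacity = 8 + 4 + 9 + 8 = 29.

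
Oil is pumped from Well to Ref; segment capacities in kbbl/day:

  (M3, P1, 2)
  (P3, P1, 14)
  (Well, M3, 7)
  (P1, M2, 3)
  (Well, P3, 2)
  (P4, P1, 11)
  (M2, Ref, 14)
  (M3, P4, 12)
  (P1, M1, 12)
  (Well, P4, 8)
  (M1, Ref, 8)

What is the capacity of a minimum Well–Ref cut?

Augment Well→P4→P1→M2→Ref: bottleneck 3, flow now 3.
Augment Well→P4→P1→M1→Ref: bottleneck 5, flow now 8.
Augment Well→P3→P1→M1→Ref: bottleneck 2, flow now 10.
Augment Well→M3→P1→M1→Ref: bottleneck 1, flow now 11.
No augmenting path remains; maximum flow = 11.
By max-flow min-cut, the minimum cut capacity equals the max flow.
In the residual graph, reachable from Well: {Well, P4, P3, M3, P1, M1}.
Min-cut edges: P1→M2 (3), M1→Ref (8); capacity 3 + 8 = 11.

11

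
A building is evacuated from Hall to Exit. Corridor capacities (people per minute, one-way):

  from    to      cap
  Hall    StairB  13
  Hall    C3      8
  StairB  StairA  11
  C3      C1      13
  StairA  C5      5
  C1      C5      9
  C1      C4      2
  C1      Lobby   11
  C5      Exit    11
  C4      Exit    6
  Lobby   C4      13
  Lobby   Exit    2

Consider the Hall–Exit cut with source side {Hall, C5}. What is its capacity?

Edges leaving {Hall, C5}: Hall→StairB (13), Hall→C3 (8), C5→Exit (11).
Cut capacity = 13 + 8 + 11 = 32.

32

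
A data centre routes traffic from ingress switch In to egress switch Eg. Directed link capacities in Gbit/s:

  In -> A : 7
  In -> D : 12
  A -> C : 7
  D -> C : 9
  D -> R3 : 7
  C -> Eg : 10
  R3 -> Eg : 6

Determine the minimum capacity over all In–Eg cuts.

Augment In→A→C→Eg: bottleneck 7, flow now 7.
Augment In→D→C→Eg: bottleneck 3, flow now 10.
Augment In→D→R3→Eg: bottleneck 6, flow now 16.
No augmenting path remains; maximum flow = 16.
By max-flow min-cut, the minimum cut capacity equals the max flow.
In the residual graph, reachable from In: {In, A, D, C, R3}.
Min-cut edges: C→Eg (10), R3→Eg (6); capacity 10 + 6 = 16.

16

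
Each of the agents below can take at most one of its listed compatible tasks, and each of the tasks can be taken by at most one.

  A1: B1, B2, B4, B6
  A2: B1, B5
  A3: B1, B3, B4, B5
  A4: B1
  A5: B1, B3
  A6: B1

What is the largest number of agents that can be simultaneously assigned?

5

Unit-capacity flow: source→left, listed edges, right→sink; max matching = max flow.
Augmenting path A1→B1 (+1); matched 1.
Augmenting path A2→B5 (+1); matched 2.
Augmenting path A3→B3 (+1); matched 3.
Augmenting path A4→B1→A1→B2 (+1); matched 4.
Augmenting path A5→B3→A3→B4 (+1); matched 5.
No augmenting path remains; maximum matching = 5.
König certificate: {A1, A2, A3, A5, B1} is a vertex cover of size 5 (every listed pair touches it), so no matching can be larger.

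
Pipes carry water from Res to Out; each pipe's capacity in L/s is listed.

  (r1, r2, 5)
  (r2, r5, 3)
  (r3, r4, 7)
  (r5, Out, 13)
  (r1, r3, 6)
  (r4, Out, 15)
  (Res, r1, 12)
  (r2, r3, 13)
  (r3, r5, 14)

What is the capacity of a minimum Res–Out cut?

Augment Res→r1→r2→r5→Out: bottleneck 3, flow now 3.
Augment Res→r1→r3→r4→Out: bottleneck 6, flow now 9.
Augment Res→r1→r2→r3→r4→Out: bottleneck 1, flow now 10.
Augment Res→r1→r2→r3→r5→Out: bottleneck 1, flow now 11.
No augmenting path remains; maximum flow = 11.
By max-flow min-cut, the minimum cut capacity equals the max flow.
In the residual graph, reachable from Res: {Res, r1}.
Min-cut edges: r1→r2 (5), r1→r3 (6); capacity 5 + 6 = 11.

11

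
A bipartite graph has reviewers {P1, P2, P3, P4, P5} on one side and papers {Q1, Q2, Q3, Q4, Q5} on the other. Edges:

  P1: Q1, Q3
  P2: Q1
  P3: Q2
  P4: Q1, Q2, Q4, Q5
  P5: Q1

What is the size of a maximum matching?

Unit-capacity flow: source→left, listed edges, right→sink; max matching = max flow.
Augmenting path P1→Q1 (+1); matched 1.
Augmenting path P3→Q2 (+1); matched 2.
Augmenting path P4→Q4 (+1); matched 3.
Augmenting path P2→Q1→P1→Q3 (+1); matched 4.
No augmenting path remains; maximum matching = 4.
König certificate: {P1, P3, P4, Q1} is a vertex cover of size 4 (every listed pair touches it), so no matching can be larger.

4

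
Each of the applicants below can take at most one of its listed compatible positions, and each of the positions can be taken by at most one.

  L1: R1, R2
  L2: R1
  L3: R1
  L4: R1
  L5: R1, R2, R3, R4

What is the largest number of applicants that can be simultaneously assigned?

Unit-capacity flow: source→left, listed edges, right→sink; max matching = max flow.
Augmenting path L1→R1 (+1); matched 1.
Augmenting path L5→R2 (+1); matched 2.
Augmenting path L2→R1→L1→R2→L5→R3 (+1); matched 3.
No augmenting path remains; maximum matching = 3.
König certificate: {L1, L5, R1} is a vertex cover of size 3 (every listed pair touches it), so no matching can be larger.

3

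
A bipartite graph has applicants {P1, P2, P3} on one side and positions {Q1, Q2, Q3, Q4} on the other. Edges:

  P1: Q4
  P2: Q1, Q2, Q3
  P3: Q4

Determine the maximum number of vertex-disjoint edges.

Unit-capacity flow: source→left, listed edges, right→sink; max matching = max flow.
Augmenting path P1→Q4 (+1); matched 1.
Augmenting path P2→Q1 (+1); matched 2.
No augmenting path remains; maximum matching = 2.
König certificate: {P2, Q4} is a vertex cover of size 2 (every listed pair touches it), so no matching can be larger.

2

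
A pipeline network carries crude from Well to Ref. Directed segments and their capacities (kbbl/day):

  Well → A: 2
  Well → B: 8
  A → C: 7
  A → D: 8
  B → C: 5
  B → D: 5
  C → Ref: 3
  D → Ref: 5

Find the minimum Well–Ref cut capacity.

8

Augment Well→A→C→Ref: bottleneck 2, flow now 2.
Augment Well→B→C→Ref: bottleneck 1, flow now 3.
Augment Well→B→D→Ref: bottleneck 5, flow now 8.
No augmenting path remains; maximum flow = 8.
By max-flow min-cut, the minimum cut capacity equals the max flow.
In the residual graph, reachable from Well: {Well, A, B, C, D}.
Min-cut edges: C→Ref (3), D→Ref (5); capacity 3 + 5 = 8.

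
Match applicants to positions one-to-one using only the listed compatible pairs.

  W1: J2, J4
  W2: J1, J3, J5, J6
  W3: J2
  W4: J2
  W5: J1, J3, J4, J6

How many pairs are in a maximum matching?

Unit-capacity flow: source→left, listed edges, right→sink; max matching = max flow.
Augmenting path W1→J2 (+1); matched 1.
Augmenting path W2→J1 (+1); matched 2.
Augmenting path W5→J3 (+1); matched 3.
Augmenting path W3→J2→W1→J4 (+1); matched 4.
No augmenting path remains; maximum matching = 4.
König certificate: {W1, W2, W5, J2} is a vertex cover of size 4 (every listed pair touches it), so no matching can be larger.

4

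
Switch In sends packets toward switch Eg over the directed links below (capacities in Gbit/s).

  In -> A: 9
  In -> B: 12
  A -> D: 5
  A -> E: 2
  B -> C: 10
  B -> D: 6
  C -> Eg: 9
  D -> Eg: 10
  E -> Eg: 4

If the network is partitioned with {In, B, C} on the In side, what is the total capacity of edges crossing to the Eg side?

24

Edges leaving {In, B, C}: In→A (9), B→D (6), C→Eg (9).
Cut capacity = 9 + 6 + 9 = 24.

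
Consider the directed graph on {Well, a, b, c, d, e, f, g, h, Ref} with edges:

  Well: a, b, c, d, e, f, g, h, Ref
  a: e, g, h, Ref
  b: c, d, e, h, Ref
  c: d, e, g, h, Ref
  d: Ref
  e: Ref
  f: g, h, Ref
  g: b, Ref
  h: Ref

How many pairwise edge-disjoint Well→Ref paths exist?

9

Assign every edge capacity 1; by Menger, the answer equals the max flow.
Path Well→Ref (+1); total 1.
Path Well→a→Ref (+1); total 2.
Path Well→b→Ref (+1); total 3.
Path Well→c→Ref (+1); total 4.
Path Well→d→Ref (+1); total 5.
Path Well→e→Ref (+1); total 6.
Path Well→f→Ref (+1); total 7.
Path Well→g→Ref (+1); total 8.
Path Well→h→Ref (+1); total 9.
No residual Well→Ref path; max flow = 9.
Certifying cut of size 9: {Well→Ref, Well→a, Well→b, Well→c, Well→d, Well→e, Well→f, Well→g, Well→h}.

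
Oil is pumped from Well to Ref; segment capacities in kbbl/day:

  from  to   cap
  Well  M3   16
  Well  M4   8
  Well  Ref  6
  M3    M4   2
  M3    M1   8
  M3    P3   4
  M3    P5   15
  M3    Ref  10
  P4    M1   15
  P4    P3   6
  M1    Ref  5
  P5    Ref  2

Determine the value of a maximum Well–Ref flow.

22

Augment Well→Ref: bottleneck 6, flow now 6.
Augment Well→M3→Ref: bottleneck 10, flow now 16.
Augment Well→M3→M1→Ref: bottleneck 5, flow now 21.
Augment Well→M3→P5→Ref: bottleneck 1, flow now 22.
No augmenting path remains; maximum flow = 22.
In the residual graph, reachable from Well: {Well, M4}.
Min-cut edges: Well→M3 (16), Well→Ref (6); capacity 16 + 6 = 22.
This cut is saturated, so no flow can exceed 22.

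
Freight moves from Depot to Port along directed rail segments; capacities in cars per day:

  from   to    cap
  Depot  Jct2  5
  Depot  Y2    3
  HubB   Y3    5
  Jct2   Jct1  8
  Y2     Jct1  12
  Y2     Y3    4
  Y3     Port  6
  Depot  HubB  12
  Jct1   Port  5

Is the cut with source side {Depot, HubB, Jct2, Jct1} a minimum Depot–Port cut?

Given cut capacity: 3 + 5 + 5 = 13.
Augment Depot→Y2→Y3→Port: bottleneck 3, flow now 3.
Augment Depot→HubB→Y3→Port: bottleneck 3, flow now 6.
Augment Depot→Jct2→Jct1→Port: bottleneck 5, flow now 11.
No augmenting path remains; maximum flow = 11.
In the residual graph, reachable from Depot: {Depot, Y2, HubB, Jct2, Y3, Jct1}.
Min-cut edges: Y3→Port (6), Jct1→Port (5); capacity 6 + 5 = 11.
Cut capacity 13 exceeds the max flow 11, so it is not minimum.

No — its capacity is 13, but the minimum cut has capacity 11.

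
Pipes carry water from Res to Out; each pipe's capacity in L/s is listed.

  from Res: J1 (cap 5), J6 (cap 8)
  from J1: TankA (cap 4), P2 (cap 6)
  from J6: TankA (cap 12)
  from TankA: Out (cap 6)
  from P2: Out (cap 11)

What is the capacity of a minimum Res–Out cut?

11

Augment Res→J1→TankA→Out: bottleneck 4, flow now 4.
Augment Res→J1→P2→Out: bottleneck 1, flow now 5.
Augment Res→J6→TankA→Out: bottleneck 2, flow now 7.
Augment Res→J6→TankA→J1→P2→Out: bottleneck 4, flow now 11. (uses reverse residual edge)
No augmenting path remains; maximum flow = 11.
By max-flow min-cut, the minimum cut capacity equals the max flow.
In the residual graph, reachable from Res: {Res, J6, TankA}.
Min-cut edges: Res→J1 (5), TankA→Out (6); capacity 5 + 6 = 11.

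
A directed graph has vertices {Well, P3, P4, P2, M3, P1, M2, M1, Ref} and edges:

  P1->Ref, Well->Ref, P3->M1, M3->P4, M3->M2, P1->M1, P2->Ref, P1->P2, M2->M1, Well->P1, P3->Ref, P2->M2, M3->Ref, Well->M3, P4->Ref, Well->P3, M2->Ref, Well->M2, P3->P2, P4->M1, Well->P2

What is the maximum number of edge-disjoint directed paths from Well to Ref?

Assign every edge capacity 1; by Menger, the answer equals the max flow.
Path Well→Ref (+1); total 1.
Path Well→P3→Ref (+1); total 2.
Path Well→P2→Ref (+1); total 3.
Path Well→M3→Ref (+1); total 4.
Path Well→P1→Ref (+1); total 5.
Path Well→M2→Ref (+1); total 6.
No residual Well→Ref path; max flow = 6.
Certifying cut of size 6: {Well→M2, Well→M3, Well→P1, Well→P2, Well→P3, Well→Ref}.

6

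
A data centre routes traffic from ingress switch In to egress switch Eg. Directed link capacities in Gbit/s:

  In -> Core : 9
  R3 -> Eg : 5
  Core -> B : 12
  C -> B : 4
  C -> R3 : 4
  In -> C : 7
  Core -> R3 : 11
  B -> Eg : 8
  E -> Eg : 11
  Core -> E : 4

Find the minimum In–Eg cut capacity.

Augment In→Core→E→Eg: bottleneck 4, flow now 4.
Augment In→Core→R3→Eg: bottleneck 5, flow now 9.
Augment In→C→B→Eg: bottleneck 4, flow now 13.
Augment In→C→R3→Core→B→Eg: bottleneck 3, flow now 16. (uses reverse residual edge)
No augmenting path remains; maximum flow = 16.
By max-flow min-cut, the minimum cut capacity equals the max flow.
In the residual graph, reachable from In: {In}.
Min-cut edges: In→Core (9), In→C (7); capacity 9 + 7 = 16.

16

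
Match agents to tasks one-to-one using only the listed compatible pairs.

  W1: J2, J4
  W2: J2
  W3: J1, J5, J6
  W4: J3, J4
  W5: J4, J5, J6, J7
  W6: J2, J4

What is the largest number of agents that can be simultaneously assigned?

5

Unit-capacity flow: source→left, listed edges, right→sink; max matching = max flow.
Augmenting path W1→J2 (+1); matched 1.
Augmenting path W3→J1 (+1); matched 2.
Augmenting path W4→J3 (+1); matched 3.
Augmenting path W5→J4 (+1); matched 4.
Augmenting path W6→J4→W5→J5 (+1); matched 5.
No augmenting path remains; maximum matching = 5.
König certificate: {W3, W4, W5, J2, J4} is a vertex cover of size 5 (every listed pair touches it), so no matching can be larger.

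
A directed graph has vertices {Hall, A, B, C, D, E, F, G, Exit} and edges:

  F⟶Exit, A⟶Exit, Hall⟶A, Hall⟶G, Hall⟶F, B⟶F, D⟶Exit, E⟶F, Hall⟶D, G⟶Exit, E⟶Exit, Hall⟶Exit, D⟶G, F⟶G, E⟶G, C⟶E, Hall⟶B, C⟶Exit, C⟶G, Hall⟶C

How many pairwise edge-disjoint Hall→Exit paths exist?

6

Assign every edge capacity 1; by Menger, the answer equals the max flow.
Path Hall→Exit (+1); total 1.
Path Hall→A→Exit (+1); total 2.
Path Hall→C→Exit (+1); total 3.
Path Hall→D→Exit (+1); total 4.
Path Hall→F→Exit (+1); total 5.
Path Hall→G→Exit (+1); total 6.
No residual Hall→Exit path; max flow = 6.
Certifying cut of size 6: {F→Exit, G→Exit, Hall→A, Hall→C, Hall→D, Hall→Exit}.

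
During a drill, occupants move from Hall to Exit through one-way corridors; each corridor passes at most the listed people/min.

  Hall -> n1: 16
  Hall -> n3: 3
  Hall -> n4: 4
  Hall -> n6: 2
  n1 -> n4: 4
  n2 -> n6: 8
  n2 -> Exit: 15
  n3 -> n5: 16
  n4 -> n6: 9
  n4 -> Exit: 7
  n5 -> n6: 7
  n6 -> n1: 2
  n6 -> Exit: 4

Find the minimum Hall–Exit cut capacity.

11

Augment Hall→n4→Exit: bottleneck 4, flow now 4.
Augment Hall→n6→Exit: bottleneck 2, flow now 6.
Augment Hall→n1→n4→Exit: bottleneck 3, flow now 9.
Augment Hall→n1→n4→n6→Exit: bottleneck 1, flow now 10.
Augment Hall→n3→n5→n6→Exit: bottleneck 1, flow now 11.
No augmenting path remains; maximum flow = 11.
By max-flow min-cut, the minimum cut capacity equals the max flow.
In the residual graph, reachable from Hall: {Hall, n1, n3, n4, n5, n6}.
Min-cut edges: n4→Exit (7), n6→Exit (4); capacity 7 + 4 = 11.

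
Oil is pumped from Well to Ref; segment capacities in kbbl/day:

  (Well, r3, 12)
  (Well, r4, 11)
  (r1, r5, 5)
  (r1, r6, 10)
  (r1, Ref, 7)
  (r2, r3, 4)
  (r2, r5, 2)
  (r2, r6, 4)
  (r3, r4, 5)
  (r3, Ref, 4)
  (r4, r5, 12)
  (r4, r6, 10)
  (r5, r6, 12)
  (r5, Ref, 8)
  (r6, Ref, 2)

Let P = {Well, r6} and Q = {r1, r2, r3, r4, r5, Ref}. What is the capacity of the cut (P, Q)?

Edges leaving {Well, r6}: Well→r3 (12), Well→r4 (11), r6→Ref (2).
Cut capacity = 12 + 11 + 2 = 25.

25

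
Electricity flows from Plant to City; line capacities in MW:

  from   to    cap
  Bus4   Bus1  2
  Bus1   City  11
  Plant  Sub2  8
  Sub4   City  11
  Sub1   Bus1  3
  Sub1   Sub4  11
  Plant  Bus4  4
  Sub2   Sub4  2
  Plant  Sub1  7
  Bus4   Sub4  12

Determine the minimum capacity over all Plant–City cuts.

Augment Plant→Sub2→Sub4→City: bottleneck 2, flow now 2.
Augment Plant→Sub1→Sub4→City: bottleneck 7, flow now 9.
Augment Plant→Bus4→Sub4→City: bottleneck 2, flow now 11.
Augment Plant→Bus4→Bus1→City: bottleneck 2, flow now 13.
No augmenting path remains; maximum flow = 13.
By max-flow min-cut, the minimum cut capacity equals the max flow.
In the residual graph, reachable from Plant: {Plant, Sub2}.
Min-cut edges: Plant→Sub1 (7), Plant→Bus4 (4), Sub2→Sub4 (2); capacity 7 + 4 + 2 = 13.

13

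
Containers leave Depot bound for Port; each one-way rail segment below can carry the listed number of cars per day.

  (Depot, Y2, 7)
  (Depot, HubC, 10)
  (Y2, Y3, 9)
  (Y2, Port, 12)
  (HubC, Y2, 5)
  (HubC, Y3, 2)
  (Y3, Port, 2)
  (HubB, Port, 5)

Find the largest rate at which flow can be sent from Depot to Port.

Augment Depot→Y2→Port: bottleneck 7, flow now 7.
Augment Depot→HubC→Y2→Port: bottleneck 5, flow now 12.
Augment Depot→HubC→Y3→Port: bottleneck 2, flow now 14.
No augmenting path remains; maximum flow = 14.
In the residual graph, reachable from Depot: {Depot, HubC}.
Min-cut edges: Depot→Y2 (7), HubC→Y2 (5), HubC→Y3 (2); capacity 7 + 5 + 2 = 14.
This cut is saturated, so no flow can exceed 14.

14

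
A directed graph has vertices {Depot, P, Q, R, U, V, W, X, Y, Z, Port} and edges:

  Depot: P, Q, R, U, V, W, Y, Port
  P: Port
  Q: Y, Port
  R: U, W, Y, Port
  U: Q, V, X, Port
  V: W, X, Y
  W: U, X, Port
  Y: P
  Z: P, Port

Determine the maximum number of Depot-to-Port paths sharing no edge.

Assign every edge capacity 1; by Menger, the answer equals the max flow.
Path Depot→Port (+1); total 1.
Path Depot→P→Port (+1); total 2.
Path Depot→Q→Port (+1); total 3.
Path Depot→R→Port (+1); total 4.
Path Depot→U→Port (+1); total 5.
Path Depot→W→Port (+1); total 6.
No residual Depot→Port path; max flow = 6.
Certifying cut of size 6: {Depot→Port, Depot→R, P→Port, Q→Port, U→Port, W→Port}.

6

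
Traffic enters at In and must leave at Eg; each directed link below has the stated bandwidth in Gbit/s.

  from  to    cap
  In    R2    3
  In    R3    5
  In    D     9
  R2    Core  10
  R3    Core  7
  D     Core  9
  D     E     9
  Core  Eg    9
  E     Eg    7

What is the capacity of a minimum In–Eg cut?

16

Augment In→R2→Core→Eg: bottleneck 3, flow now 3.
Augment In→R3→Core→Eg: bottleneck 5, flow now 8.
Augment In→D→Core→Eg: bottleneck 1, flow now 9.
Augment In→D→E→Eg: bottleneck 7, flow now 16.
No augmenting path remains; maximum flow = 16.
By max-flow min-cut, the minimum cut capacity equals the max flow.
In the residual graph, reachable from In: {In, R2, R3, D, Core, E}.
Min-cut edges: Core→Eg (9), E→Eg (7); capacity 9 + 7 = 16.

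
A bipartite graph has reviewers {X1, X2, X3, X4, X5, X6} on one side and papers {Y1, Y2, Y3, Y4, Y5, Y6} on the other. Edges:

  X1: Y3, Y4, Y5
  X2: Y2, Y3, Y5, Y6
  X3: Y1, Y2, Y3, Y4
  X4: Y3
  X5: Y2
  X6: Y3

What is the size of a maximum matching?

Unit-capacity flow: source→left, listed edges, right→sink; max matching = max flow.
Augmenting path X1→Y3 (+1); matched 1.
Augmenting path X2→Y2 (+1); matched 2.
Augmenting path X3→Y1 (+1); matched 3.
Augmenting path X4→Y3→X1→Y4 (+1); matched 4.
Augmenting path X5→Y2→X2→Y5 (+1); matched 5.
No augmenting path remains; maximum matching = 5.
König certificate: {X1, X2, X3, X5, Y3} is a vertex cover of size 5 (every listed pair touches it), so no matching can be larger.

5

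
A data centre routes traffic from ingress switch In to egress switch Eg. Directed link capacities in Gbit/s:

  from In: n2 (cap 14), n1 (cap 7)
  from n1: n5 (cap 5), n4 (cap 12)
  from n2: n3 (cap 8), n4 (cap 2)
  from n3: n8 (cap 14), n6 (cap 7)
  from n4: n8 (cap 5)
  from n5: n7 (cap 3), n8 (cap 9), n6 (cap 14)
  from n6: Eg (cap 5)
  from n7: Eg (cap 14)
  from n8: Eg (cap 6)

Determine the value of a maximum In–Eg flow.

14

Augment In→n1→n4→n8→Eg: bottleneck 5, flow now 5.
Augment In→n1→n5→n6→Eg: bottleneck 2, flow now 7.
Augment In→n2→n3→n6→Eg: bottleneck 3, flow now 10.
Augment In→n2→n3→n8→Eg: bottleneck 1, flow now 11.
Augment In→n2→n3→n6→n5→n7→Eg: bottleneck 2, flow now 13. (uses reverse residual edge)
Augment In→n2→n4→n1→n5→n7→Eg: bottleneck 1, flow now 14. (uses reverse residual edge)
No augmenting path remains; maximum flow = 14.
In the residual graph, reachable from In: {In, n1, n2, n3, n4, n5, n6, n8}.
Min-cut edges: n5→n7 (3), n6→Eg (5), n8→Eg (6); capacity 3 + 5 + 6 = 14.
This cut is saturated, so no flow can exceed 14.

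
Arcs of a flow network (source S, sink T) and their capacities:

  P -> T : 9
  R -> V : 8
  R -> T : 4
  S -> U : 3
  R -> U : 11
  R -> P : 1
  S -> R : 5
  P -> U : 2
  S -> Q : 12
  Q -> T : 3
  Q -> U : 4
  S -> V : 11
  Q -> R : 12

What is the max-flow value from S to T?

8

Augment S→Q→T: bottleneck 3, flow now 3.
Augment S→R→T: bottleneck 4, flow now 7.
Augment S→R→P→T: bottleneck 1, flow now 8.
No augmenting path remains; maximum flow = 8.
In the residual graph, reachable from S: {S, Q, R, U, V}.
Min-cut edges: Q→T (3), R→P (1), R→T (4); capacity 3 + 1 + 4 = 8.
This cut is saturated, so no flow can exceed 8.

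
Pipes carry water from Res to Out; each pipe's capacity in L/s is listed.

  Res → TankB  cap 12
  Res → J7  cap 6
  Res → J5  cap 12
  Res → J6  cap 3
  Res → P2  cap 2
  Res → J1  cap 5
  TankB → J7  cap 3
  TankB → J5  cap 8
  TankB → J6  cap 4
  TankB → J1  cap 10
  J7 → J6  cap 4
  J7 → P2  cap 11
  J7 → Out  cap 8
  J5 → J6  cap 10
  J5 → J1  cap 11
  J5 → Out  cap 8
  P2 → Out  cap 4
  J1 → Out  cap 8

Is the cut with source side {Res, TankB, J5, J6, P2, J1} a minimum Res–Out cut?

Given cut capacity: 6 + 3 + 8 + 4 + 8 = 29.
Augment Res→J7→Out: bottleneck 6, flow now 6.
Augment Res→J5→Out: bottleneck 8, flow now 14.
Augment Res→P2→Out: bottleneck 2, flow now 16.
Augment Res→J1→Out: bottleneck 5, flow now 21.
Augment Res→TankB→J7→Out: bottleneck 2, flow now 23.
Augment Res→TankB→J1→Out: bottleneck 3, flow now 26.
Augment Res→TankB→J7→P2→Out: bottleneck 1, flow now 27.
No augmenting path remains; maximum flow = 27.
In the residual graph, reachable from Res: {Res, TankB, J5, J6, J1}.
Min-cut edges: Res→J7 (6), Res→P2 (2), TankB→J7 (3), J5→Out (8), J1→Out (8); capacity 6 + 2 + 3 + 8 + 8 = 27.
Cut capacity 29 exceeds the max flow 27, so it is not minimum.

No — its capacity is 29, but the minimum cut has capacity 27.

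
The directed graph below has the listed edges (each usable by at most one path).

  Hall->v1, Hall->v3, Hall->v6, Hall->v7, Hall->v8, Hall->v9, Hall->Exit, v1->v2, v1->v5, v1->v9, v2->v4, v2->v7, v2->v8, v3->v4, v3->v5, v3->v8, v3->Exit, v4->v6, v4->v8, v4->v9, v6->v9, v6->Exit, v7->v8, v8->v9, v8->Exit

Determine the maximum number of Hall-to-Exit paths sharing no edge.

Assign every edge capacity 1; by Menger, the answer equals the max flow.
Path Hall→Exit (+1); total 1.
Path Hall→v3→Exit (+1); total 2.
Path Hall→v6→Exit (+1); total 3.
Path Hall→v8→Exit (+1); total 4.
No residual Hall→Exit path; max flow = 4.
Certifying cut of size 4: {Hall→Exit, Hall→v3, v6→Exit, v8→Exit}.

4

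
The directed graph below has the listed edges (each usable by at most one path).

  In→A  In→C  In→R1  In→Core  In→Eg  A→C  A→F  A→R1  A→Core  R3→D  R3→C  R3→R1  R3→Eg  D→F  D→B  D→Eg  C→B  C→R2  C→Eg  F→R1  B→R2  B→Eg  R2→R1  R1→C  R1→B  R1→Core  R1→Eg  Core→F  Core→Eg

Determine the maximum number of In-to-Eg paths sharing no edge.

5

Assign every edge capacity 1; by Menger, the answer equals the max flow.
Path In→Eg (+1); total 1.
Path In→C→Eg (+1); total 2.
Path In→R1→Eg (+1); total 3.
Path In→Core→Eg (+1); total 4.
Path In→A→C→B→Eg (+1); total 5.
No residual In→Eg path; max flow = 5.
Certifying cut of size 5: {In→A, In→C, In→Core, In→Eg, In→R1}.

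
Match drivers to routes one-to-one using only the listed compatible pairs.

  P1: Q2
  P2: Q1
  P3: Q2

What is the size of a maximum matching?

Unit-capacity flow: source→left, listed edges, right→sink; max matching = max flow.
Augmenting path P1→Q2 (+1); matched 1.
Augmenting path P2→Q1 (+1); matched 2.
No augmenting path remains; maximum matching = 2.
König certificate: {P2, Q2} is a vertex cover of size 2 (every listed pair touches it), so no matching can be larger.

2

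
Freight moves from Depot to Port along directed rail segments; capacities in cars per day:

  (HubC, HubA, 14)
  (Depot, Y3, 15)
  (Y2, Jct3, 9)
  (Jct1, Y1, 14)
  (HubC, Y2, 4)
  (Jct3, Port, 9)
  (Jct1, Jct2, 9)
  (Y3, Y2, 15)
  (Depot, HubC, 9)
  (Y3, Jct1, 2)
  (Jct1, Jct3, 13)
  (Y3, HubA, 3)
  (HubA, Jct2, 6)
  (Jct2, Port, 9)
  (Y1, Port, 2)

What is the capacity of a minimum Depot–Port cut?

17

Augment Depot→Y3→HubA→Jct2→Port: bottleneck 3, flow now 3.
Augment Depot→Y3→Jct1→Jct3→Port: bottleneck 2, flow now 5.
Augment Depot→Y3→Y2→Jct3→Port: bottleneck 7, flow now 12.
Augment Depot→HubC→HubA→Jct2→Port: bottleneck 3, flow now 15.
Augment Depot→Y3→Y2→Jct3→Jct1→Jct2→Port: bottleneck 2, flow now 17. (uses reverse residual edge)
No augmenting path remains; maximum flow = 17.
By max-flow min-cut, the minimum cut capacity equals the max flow.
In the residual graph, reachable from Depot: {Depot, Y3, HubC, HubA, Y2}.
Min-cut edges: Y3→Jct1 (2), HubA→Jct2 (6), Y2→Jct3 (9); capacity 2 + 6 + 9 = 17.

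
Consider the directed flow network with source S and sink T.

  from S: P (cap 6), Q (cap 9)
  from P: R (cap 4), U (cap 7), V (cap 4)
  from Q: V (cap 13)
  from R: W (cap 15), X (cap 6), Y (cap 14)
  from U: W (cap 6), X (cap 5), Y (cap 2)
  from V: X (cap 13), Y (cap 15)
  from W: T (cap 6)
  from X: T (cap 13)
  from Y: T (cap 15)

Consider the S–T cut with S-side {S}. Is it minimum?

Yes — it is a minimum cut (capacity 15).

Given cut capacity: 6 + 9 = 15.
Augment S→P→R→W→T: bottleneck 4, flow now 4.
Augment S→P→U→W→T: bottleneck 2, flow now 6.
Augment S→Q→V→X→T: bottleneck 9, flow now 15.
No augmenting path remains; maximum flow = 15.
Cut capacity 15 equals the max flow, so it is a minimum cut.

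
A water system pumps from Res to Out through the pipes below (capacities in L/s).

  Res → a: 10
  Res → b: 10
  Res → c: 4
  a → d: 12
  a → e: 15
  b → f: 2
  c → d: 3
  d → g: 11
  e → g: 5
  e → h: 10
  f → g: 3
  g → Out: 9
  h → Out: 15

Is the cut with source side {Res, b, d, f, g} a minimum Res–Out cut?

Given cut capacity: 10 + 4 + 9 = 23.
Augment Res→a→d→g→Out: bottleneck 9, flow now 9.
Augment Res→a→e→h→Out: bottleneck 1, flow now 10.
Augment Res→c→d→a→e→h→Out: bottleneck 3, flow now 13. (uses reverse residual edge)
Augment Res→b→f→g→d→a→e→h→Out: bottleneck 2, flow now 15. (uses reverse residual edge)
No augmenting path remains; maximum flow = 15.
In the residual graph, reachable from Res: {Res, b, c}.
Min-cut edges: Res→a (10), b→f (2), c→d (3); capacity 10 + 2 + 3 = 15.
Cut capacity 23 exceeds the max flow 15, so it is not minimum.

No — its capacity is 23, but the minimum cut has capacity 15.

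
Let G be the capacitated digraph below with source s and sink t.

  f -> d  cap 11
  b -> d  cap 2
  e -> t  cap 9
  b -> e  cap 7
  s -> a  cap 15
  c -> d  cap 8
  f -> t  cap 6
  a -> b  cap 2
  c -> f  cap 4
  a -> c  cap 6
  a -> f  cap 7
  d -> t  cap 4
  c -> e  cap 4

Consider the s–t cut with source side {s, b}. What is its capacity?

24

Edges leaving {s, b}: s→a (15), b→d (2), b→e (7).
Cut capacity = 15 + 2 + 7 = 24.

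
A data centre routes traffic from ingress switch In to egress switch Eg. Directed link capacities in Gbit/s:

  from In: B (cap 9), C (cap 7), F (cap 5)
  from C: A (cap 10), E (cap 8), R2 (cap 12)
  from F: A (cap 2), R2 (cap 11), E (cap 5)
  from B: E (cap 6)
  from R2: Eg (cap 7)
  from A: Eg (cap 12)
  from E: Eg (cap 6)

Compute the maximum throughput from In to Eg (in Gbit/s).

Augment In→C→R2→Eg: bottleneck 7, flow now 7.
Augment In→F→A→Eg: bottleneck 2, flow now 9.
Augment In→F→E→Eg: bottleneck 3, flow now 12.
Augment In→B→E→Eg: bottleneck 3, flow now 15.
Augment In→B→E→F→R2→C→A→Eg: bottleneck 3, flow now 18. (uses reverse residual edge)
No augmenting path remains; maximum flow = 18.
In the residual graph, reachable from In: {In, B}.
Min-cut edges: In→C (7), In→F (5), B→E (6); capacity 7 + 5 + 6 = 18.
This cut is saturated, so no flow can exceed 18.

18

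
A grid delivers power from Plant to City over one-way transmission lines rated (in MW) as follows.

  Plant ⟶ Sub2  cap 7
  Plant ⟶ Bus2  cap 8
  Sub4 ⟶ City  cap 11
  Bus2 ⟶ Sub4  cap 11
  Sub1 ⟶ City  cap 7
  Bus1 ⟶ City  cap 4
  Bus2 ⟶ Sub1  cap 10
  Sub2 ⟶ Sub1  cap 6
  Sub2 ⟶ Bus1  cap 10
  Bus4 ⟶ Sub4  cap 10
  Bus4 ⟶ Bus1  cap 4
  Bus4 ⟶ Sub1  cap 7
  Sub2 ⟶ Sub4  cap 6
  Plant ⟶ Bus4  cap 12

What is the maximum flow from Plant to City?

22

Augment Plant→Sub2→Sub1→City: bottleneck 6, flow now 6.
Augment Plant→Sub2→Sub4→City: bottleneck 1, flow now 7.
Augment Plant→Bus2→Sub1→City: bottleneck 1, flow now 8.
Augment Plant→Bus2→Sub4→City: bottleneck 7, flow now 15.
Augment Plant→Bus4→Sub4→City: bottleneck 3, flow now 18.
Augment Plant→Bus4→Bus1→City: bottleneck 4, flow now 22.
No augmenting path remains; maximum flow = 22.
In the residual graph, reachable from Plant: {Plant, Sub2, Bus2, Bus4, Sub1, Sub4, Bus1}.
Min-cut edges: Sub1→City (7), Sub4→City (11), Bus1→City (4); capacity 7 + 11 + 4 = 22.
This cut is saturated, so no flow can exceed 22.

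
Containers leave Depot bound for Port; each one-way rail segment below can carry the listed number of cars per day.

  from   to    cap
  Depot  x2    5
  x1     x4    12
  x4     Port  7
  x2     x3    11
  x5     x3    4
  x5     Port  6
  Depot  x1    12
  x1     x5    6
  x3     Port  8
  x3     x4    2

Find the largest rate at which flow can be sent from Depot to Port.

17

Augment Depot→x1→x4→Port: bottleneck 7, flow now 7.
Augment Depot→x1→x5→Port: bottleneck 5, flow now 12.
Augment Depot→x2→x3→Port: bottleneck 5, flow now 17.
No augmenting path remains; maximum flow = 17.
In the residual graph, reachable from Depot: {Depot}.
Min-cut edges: Depot→x1 (12), Depot→x2 (5); capacity 12 + 5 = 17.
This cut is saturated, so no flow can exceed 17.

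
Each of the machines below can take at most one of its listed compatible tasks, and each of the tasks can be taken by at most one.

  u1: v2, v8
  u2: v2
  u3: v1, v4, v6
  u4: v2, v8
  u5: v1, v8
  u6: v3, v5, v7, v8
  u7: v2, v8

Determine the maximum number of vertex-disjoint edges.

Unit-capacity flow: source→left, listed edges, right→sink; max matching = max flow.
Augmenting path u1→v2 (+1); matched 1.
Augmenting path u3→v1 (+1); matched 2.
Augmenting path u4→v8 (+1); matched 3.
Augmenting path u6→v3 (+1); matched 4.
Augmenting path u5→v1→u3→v4 (+1); matched 5.
No augmenting path remains; maximum matching = 5.
König certificate: {u3, u5, u6, v2, v8} is a vertex cover of size 5 (every listed pair touches it), so no matching can be larger.

5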